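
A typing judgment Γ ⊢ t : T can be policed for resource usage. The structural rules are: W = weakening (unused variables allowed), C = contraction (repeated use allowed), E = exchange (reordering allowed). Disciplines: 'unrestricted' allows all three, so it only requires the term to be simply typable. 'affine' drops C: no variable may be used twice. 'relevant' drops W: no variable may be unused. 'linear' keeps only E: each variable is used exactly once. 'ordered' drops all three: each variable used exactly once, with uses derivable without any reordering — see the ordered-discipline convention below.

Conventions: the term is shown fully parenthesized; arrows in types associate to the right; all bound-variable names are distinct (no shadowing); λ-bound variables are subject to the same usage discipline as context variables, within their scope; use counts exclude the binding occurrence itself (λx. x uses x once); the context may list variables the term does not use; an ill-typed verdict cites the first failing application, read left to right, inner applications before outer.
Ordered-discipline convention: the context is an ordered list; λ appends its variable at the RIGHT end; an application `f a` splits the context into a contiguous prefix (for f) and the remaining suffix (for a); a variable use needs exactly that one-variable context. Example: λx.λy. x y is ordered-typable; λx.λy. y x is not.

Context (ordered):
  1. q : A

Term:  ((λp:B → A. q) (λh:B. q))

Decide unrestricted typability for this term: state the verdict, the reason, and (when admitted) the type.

yes — well-typed at A; no restrictions here; term : A
variable uses: q ×2; p (bound) ×0; h (bound) ×0
left-to-right use order: q, q
typing: ✓ — A
all disciplines: ordered ✗ · linear ✗ · affine ✗ · relevant ✗ · unrestricted ✓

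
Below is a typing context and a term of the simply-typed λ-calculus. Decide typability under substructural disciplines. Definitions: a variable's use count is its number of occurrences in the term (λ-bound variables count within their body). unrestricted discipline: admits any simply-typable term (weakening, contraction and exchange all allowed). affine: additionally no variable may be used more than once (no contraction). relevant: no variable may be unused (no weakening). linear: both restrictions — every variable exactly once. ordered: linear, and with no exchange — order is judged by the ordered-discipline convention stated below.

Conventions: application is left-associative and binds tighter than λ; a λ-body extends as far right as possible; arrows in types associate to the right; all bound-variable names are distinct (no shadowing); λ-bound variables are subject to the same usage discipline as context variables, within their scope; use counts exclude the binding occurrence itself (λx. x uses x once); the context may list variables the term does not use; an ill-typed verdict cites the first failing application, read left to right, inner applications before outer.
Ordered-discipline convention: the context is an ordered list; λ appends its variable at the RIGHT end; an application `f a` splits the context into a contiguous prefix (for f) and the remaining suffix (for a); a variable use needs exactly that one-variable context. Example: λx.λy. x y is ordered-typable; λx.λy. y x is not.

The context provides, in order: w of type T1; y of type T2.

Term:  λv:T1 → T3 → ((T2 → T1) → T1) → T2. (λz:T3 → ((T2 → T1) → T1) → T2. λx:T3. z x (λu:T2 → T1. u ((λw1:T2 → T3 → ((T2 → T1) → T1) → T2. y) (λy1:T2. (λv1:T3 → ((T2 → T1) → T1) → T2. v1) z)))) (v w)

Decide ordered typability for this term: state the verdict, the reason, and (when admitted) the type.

no — repeated use of z ×2; needs weakening: w1, y1 unused
variable uses: w: 1; y: 1; v [bound]: 1; z [bound]: 2; x [bound]: 1; u [bound]: 1; w1 [bound]: 0; y1 [bound]: 0; v1 [bound]: 1
order of uses: z, x, u, y, v1, z, v, w
typing: the term checks, with type (T1 → T3 → ((T2 → T1) → T1) → T2) → T3 → T2
across the five disciplines: ordered ✗ | linear ✗ | affine ✗ | relevant ✗ | unrestricted ✓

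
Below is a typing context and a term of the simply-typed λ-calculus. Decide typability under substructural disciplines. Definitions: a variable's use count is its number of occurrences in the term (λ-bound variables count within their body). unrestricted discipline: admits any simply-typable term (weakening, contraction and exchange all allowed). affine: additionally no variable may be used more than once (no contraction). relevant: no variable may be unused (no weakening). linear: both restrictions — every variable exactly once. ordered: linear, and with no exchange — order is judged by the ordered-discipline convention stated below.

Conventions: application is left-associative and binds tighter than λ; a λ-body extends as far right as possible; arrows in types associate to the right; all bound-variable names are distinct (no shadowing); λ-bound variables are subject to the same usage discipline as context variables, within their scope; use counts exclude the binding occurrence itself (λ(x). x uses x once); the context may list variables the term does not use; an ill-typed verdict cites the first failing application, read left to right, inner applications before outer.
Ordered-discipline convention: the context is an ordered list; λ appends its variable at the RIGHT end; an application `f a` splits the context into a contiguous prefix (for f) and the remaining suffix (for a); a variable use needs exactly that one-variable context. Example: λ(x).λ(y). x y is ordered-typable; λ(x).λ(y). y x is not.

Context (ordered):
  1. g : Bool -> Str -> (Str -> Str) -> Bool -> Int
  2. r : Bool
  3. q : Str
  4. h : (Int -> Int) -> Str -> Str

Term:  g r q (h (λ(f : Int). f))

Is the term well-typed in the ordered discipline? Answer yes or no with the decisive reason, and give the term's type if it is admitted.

yes — single-use (g, r, q, h, f), ordered derivation ok; term : Bool -> Int
use counts: g: 1; r: 1; q: 1; h: 1; f [bound]: 1
left-to-right use order: g, r, q, h, f
typing: well-typed — term : Bool -> Int
across the five disciplines: ordered ✓ · linear ✓ · affine ✓ · relevant ✓ · unrestricted ✓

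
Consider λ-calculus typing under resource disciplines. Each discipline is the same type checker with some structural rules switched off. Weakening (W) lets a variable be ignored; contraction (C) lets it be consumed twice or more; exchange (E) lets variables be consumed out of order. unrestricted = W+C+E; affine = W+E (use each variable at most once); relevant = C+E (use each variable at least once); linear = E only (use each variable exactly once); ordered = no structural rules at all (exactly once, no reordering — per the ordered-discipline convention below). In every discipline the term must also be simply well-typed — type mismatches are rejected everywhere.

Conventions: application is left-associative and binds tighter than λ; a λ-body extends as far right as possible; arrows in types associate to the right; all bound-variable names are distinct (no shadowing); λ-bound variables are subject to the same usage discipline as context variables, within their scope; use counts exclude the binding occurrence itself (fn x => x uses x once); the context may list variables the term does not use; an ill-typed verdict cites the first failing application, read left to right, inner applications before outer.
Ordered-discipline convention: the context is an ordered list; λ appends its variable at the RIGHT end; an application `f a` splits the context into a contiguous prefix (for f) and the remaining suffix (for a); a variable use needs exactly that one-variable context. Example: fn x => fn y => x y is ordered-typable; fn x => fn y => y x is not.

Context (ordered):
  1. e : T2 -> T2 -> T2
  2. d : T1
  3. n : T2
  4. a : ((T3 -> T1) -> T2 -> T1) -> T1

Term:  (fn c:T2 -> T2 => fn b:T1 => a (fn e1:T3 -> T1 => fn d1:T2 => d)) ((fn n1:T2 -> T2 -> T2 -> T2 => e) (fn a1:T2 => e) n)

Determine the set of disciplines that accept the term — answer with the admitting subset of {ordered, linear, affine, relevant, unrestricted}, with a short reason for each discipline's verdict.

admitting disciplines: unrestricted
variable uses: e ×2; d ×1; n ×1; a ×1; c (λ-bound) ×0; b (λ-bound) ×0; e1 (λ-bound) ×0; d1 (λ-bound) ×0; n1 (λ-bound) ×0; a1 (λ-bound) ×0
use order (left to right): a, d, e, e, n
typing: well-typed — term : T1 -> T1
ordered: ✗, needs contraction — e ×2; unused: c, b, e1, d1, n1, a1 — weakening required
linear: ✗, needs contraction — e ×2; unused: c, b, e1, d1, n1, a1 — weakening required
affine: ✗, needs contraction — e ×2
relevant: ✗, unused: c, b, e1, d1, n1, a1 — weakening required
unrestricted: ✓, simply typable at T1 -> T1; W, C, E all held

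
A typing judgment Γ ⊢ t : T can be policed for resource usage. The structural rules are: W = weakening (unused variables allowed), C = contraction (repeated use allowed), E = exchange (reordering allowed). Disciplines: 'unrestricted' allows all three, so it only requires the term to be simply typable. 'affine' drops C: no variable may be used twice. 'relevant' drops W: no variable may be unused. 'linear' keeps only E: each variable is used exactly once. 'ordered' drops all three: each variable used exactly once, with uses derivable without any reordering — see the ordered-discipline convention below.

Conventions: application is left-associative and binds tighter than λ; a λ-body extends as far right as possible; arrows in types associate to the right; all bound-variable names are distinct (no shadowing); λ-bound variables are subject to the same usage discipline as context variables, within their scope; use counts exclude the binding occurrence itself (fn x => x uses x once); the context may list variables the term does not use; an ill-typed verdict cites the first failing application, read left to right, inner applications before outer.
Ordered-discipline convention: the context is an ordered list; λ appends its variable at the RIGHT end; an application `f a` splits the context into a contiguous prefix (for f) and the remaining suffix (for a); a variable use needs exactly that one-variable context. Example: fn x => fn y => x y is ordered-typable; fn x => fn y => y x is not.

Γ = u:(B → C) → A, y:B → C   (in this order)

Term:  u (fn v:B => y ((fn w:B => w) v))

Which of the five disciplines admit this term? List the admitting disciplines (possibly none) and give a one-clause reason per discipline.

admitting disciplines: ordered, linear, affine, relevant, unrestricted
variable uses: u ×1; y ×1; v (bound) ×1; w (bound) ×1
order of uses: u, y, w, v
typing: ✓ — A
ordered: ✓, u, y, v, w once each; derivable with no W/C/E
linear: ✓, exactly-once usage across u, y, v, w
affine: ✓, at most one use each (u, y, v, w)
relevant: ✓, none of u, y, v, w goes unused
unrestricted: ✓, type-checks (A) and nothing is barred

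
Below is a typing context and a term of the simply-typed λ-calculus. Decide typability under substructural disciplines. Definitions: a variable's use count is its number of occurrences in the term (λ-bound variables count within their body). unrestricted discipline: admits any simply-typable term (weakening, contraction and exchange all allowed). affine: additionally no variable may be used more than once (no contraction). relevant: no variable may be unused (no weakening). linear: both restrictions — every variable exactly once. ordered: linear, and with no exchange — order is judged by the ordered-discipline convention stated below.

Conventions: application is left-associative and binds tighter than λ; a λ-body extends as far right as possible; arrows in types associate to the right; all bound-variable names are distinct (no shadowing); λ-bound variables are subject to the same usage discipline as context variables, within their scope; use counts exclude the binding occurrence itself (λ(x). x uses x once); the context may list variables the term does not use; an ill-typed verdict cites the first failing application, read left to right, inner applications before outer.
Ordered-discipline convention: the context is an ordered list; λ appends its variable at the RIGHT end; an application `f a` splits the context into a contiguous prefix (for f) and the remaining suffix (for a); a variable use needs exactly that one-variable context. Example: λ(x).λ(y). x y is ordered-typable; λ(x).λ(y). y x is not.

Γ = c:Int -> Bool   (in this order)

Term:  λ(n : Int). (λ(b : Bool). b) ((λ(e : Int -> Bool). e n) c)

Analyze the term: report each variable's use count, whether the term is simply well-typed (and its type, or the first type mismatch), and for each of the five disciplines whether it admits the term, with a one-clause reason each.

counts: c: 1; n (λ-bound): 1; b (λ-bound): 1; e (λ-bound): 1
use order (left to right): b, e, n, c
typing: ✓ — Int -> Bool
ordered: ✗, no ordered split (uses run b, e, n, c)
linear: ✓, single use per variable (c, n, b, e)
affine: ✓, c, n, b, e: no repeats, contraction unneeded
relevant: ✓, c, n, b, e: all used, weakening unneeded
unrestricted: ✓, typability at Int -> Bool is all that's needed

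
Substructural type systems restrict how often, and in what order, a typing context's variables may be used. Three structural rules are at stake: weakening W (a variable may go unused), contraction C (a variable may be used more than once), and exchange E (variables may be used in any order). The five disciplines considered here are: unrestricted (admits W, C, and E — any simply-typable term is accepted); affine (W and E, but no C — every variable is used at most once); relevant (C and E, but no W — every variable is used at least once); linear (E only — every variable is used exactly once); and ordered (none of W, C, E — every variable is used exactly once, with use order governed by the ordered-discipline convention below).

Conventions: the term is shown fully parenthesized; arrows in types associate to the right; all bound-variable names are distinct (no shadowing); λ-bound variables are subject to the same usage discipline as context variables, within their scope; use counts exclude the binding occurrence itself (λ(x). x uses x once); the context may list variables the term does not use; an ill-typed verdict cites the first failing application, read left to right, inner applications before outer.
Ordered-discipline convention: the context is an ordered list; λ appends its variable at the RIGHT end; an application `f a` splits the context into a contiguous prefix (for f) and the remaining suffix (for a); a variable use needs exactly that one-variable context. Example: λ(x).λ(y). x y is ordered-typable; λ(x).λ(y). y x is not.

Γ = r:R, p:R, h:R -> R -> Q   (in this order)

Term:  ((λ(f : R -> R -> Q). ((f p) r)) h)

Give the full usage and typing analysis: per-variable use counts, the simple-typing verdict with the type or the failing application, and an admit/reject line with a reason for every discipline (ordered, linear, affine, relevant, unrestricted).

usage: r=1; p=1; h=1; f (bound)=1
left-to-right use order: f, p, r, h
typing: well-typed at Q
ordered: ✗ — needs exchange: uses follow f, p, r, h
linear: ✓ — each of r, p, h, f used exactly once
affine: ✓ — no duplicate uses among r, p, h, f
relevant: ✓ — r, p, h, f: all used, weakening unneeded
unrestricted: ✓ — type-checks (Q) and nothing is barred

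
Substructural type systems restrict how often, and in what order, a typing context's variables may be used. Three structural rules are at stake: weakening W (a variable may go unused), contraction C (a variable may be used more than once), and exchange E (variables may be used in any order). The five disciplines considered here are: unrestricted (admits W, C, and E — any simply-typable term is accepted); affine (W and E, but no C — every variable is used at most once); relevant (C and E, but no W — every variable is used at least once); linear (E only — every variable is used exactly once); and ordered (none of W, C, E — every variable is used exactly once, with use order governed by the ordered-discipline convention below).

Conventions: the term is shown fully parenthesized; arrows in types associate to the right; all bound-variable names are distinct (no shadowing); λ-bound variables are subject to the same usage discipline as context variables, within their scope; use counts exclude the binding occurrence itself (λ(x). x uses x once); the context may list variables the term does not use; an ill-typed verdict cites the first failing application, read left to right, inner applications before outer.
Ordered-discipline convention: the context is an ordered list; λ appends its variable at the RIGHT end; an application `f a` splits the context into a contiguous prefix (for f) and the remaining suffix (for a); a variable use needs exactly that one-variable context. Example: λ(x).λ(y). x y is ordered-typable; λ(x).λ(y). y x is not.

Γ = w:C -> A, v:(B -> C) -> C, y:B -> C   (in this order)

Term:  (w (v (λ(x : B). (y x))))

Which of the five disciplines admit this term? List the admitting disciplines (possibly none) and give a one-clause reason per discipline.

admitted in: ordered, linear, affine, relevant, unrestricted
use counts: w ×1; v ×1; y ×1; x [bound] ×1
left-to-right use order: w, v, y, x
typing: well-typed — term : A
ordered: ✓ — one use each (w, v, y, x); ordered split holds
linear: ✓ — single use per variable (w, v, y, x)
affine: ✓ — no duplicate uses among w, v, y, x
relevant: ✓ — every one of w, v, y, x appears
unrestricted: ✓ — typability at A is all that's needed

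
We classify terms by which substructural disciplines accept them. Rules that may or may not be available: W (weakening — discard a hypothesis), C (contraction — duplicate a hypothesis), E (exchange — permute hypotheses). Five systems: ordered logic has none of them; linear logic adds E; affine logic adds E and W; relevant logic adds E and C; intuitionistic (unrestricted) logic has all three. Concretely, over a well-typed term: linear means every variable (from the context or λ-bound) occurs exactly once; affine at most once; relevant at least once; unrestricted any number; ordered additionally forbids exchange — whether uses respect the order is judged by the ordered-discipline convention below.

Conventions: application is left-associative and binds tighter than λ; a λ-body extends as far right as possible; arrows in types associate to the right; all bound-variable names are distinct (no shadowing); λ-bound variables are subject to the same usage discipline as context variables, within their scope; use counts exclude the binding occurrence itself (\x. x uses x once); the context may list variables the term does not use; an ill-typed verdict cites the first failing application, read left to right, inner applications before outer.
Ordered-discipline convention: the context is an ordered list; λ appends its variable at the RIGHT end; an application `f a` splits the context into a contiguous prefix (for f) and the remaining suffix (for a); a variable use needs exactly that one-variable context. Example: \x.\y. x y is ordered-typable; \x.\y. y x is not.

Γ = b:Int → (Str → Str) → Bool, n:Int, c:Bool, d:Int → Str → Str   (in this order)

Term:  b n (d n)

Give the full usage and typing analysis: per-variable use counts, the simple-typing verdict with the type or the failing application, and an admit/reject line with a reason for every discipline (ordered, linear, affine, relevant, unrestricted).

variable uses: b: 1×, n: 2×, c: 0×, d: 1×
uses in reading order: b, n, d, n
typing: well-typed — term : Bool
ordered: ✗ — repeated use of n ×2; c never used (weakening)
linear: ✗ — repeated use of n ×2; c never used (weakening)
affine: ✗ — repeated use of n ×2
relevant: ✗ — c never used (weakening)
unrestricted: ✓ — simply typable at Bool; W, C, E all held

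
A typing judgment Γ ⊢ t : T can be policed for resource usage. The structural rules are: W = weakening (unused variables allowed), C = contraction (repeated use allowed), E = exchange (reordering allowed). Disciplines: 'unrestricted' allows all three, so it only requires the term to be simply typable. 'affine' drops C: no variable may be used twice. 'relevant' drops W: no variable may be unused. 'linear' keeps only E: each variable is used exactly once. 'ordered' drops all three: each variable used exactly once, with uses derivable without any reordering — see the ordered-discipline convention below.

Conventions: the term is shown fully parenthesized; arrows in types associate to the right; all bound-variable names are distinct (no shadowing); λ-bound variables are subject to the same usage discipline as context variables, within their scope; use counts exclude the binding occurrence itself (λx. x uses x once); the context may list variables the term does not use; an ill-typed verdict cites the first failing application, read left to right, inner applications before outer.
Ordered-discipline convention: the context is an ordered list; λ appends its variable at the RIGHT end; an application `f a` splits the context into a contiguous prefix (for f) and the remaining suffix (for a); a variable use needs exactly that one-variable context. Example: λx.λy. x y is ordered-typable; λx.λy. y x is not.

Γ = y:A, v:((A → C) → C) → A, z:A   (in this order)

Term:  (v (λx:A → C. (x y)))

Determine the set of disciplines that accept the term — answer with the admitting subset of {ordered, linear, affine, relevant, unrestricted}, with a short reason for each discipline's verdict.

admitted by: affine, unrestricted
counts: y=1, v=1, z=0, x (bound)=1
left-to-right use order: v, x, y
typing: the term checks, with type A
ordered ✗ (unused: z — weakening required)
linear ✗ (unused: z — weakening required)
affine ✓ (none of y, v, z, x used more than once)
relevant ✗ (unused: z — weakening required)
unrestricted ✓ (type-checks (A) and nothing is barred)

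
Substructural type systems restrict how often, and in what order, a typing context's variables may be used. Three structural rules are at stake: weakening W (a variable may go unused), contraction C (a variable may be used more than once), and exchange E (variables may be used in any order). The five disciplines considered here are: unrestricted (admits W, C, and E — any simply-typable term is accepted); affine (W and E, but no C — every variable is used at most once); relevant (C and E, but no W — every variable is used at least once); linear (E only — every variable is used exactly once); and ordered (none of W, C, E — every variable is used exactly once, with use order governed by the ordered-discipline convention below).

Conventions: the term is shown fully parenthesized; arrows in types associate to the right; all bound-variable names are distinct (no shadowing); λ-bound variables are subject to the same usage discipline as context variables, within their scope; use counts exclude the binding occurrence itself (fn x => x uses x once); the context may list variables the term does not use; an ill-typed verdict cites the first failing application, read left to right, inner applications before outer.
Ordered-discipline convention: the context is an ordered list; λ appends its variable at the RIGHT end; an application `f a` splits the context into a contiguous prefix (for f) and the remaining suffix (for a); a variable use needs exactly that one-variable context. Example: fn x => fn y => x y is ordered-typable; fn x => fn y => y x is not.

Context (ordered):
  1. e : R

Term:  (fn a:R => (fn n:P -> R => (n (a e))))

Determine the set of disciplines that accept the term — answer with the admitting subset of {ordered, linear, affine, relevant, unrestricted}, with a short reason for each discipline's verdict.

admitted in: none
variable uses: e: 1×; a (bound): 1×; n (bound): 1×
uses in reading order: n, a, e
typing: ill-typed: non-arrow in function slot: R
ordered: ✗ — a type mismatch blocks all five
linear: ✗ — the type mismatch rejects it
affine: ✗ — not simply typable
relevant: ✗ — fails simple typing
unrestricted: ✗ — a type mismatch blocks all five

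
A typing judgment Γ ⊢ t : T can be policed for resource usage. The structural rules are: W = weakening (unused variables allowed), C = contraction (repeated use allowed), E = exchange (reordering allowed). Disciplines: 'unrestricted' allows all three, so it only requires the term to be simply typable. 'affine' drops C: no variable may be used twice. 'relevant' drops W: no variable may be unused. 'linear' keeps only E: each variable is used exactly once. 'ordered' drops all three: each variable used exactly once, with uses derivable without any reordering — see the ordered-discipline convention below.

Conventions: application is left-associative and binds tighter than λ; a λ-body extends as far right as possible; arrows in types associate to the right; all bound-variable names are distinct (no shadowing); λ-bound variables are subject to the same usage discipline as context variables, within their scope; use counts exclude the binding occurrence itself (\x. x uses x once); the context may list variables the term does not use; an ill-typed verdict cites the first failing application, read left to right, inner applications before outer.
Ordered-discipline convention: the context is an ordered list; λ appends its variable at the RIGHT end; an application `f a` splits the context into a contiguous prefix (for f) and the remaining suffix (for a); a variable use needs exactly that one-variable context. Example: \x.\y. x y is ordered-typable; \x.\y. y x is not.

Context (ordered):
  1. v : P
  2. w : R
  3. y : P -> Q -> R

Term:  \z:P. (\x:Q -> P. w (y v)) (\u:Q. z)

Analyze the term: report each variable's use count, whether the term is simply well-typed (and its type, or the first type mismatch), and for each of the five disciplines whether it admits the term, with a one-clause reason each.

counts: v: 1, w: 1, y: 1, z (λ-bound): 1, x (λ-bound): 0, u (λ-bound): 0
left-to-right use order: w, y, v, z
typing: ill-typed: non-function type R applied to an argument
ordered ✗ (the type mismatch rejects it)
linear ✗ (not simply typable)
affine ✗ (fails simple typing)
relevant ✗ (a type mismatch blocks all five)
unrestricted ✗ (the type mismatch rejects it)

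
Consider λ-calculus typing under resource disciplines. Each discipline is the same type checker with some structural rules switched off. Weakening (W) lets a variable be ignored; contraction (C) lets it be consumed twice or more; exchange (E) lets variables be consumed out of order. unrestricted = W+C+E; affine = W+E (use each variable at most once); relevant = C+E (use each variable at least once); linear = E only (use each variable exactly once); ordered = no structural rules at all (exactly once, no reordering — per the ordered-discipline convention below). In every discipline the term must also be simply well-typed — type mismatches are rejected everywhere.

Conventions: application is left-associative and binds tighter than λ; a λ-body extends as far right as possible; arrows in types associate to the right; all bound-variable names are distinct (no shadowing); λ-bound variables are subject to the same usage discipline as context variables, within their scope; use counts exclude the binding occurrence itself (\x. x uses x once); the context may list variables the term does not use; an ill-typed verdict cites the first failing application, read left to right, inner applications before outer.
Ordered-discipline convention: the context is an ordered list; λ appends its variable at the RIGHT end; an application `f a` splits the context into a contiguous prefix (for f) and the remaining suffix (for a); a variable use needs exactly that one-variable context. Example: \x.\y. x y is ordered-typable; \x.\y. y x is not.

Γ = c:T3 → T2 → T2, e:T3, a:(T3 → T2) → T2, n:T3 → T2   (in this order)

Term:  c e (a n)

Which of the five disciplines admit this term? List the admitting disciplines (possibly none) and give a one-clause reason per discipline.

admitting disciplines: ordered, linear, affine, relevant, unrestricted
usage: c: 1×; e: 1×; a: 1×; n: 1×
use order (left to right): c, e, a, n
typing: well-typed — term : T2
ordered: ✓ — c, e, a, n once each; derivable with no W/C/E
linear: ✓ — c, e, a, n: one use apiece
affine: ✓ — no duplicate uses among c, e, a, n
relevant: ✓ — at least one use each (c, e, a, n)
unrestricted: ✓ — simply typable at T2; W, C, E all held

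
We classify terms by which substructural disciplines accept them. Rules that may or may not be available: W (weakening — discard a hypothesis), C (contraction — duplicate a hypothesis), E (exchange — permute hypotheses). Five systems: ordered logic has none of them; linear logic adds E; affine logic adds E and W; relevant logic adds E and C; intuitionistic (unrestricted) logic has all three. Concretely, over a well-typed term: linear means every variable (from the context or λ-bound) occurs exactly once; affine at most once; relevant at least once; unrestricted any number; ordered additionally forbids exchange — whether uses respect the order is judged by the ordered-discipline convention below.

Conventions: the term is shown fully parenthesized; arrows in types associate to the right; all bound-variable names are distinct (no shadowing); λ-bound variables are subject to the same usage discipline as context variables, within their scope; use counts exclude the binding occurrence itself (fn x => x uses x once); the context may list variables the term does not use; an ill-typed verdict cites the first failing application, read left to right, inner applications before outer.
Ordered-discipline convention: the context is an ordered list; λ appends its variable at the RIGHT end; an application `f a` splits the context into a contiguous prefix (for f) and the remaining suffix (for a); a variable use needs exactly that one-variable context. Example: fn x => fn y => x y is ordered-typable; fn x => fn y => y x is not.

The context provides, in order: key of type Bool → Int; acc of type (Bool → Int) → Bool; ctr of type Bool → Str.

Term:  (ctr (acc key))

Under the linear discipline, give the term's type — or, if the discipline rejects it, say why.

term : Str
counts: key ×1; acc ×1; ctr ×1
use order (left to right): ctr, acc, key
typing: well-typed at Str
all disciplines: ordered ✗, linear ✓, affine ✓, relevant ✓, unrestricted ✓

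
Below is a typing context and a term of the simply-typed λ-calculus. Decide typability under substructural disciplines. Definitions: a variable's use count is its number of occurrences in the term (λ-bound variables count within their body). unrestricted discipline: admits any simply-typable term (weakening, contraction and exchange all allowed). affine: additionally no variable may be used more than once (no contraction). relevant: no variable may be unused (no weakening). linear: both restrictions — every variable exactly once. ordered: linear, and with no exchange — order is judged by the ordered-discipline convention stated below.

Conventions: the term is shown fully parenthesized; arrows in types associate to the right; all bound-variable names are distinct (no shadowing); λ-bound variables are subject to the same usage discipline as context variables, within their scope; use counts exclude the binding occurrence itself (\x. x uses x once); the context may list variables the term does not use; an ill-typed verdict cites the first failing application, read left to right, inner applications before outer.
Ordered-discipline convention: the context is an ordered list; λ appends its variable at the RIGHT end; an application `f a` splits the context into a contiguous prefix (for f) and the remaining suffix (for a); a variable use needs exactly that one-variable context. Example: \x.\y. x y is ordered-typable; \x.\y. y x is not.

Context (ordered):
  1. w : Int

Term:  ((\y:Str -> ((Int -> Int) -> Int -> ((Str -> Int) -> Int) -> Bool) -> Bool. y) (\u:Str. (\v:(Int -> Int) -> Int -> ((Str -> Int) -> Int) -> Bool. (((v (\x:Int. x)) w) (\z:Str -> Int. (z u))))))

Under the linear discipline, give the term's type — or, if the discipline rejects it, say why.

term : Str -> ((Int -> Int) -> Int -> ((Str -> Int) -> Int) -> Bool) -> Bool
variable uses: w: 1, y (λ-bound): 1, u (λ-bound): 1, v (λ-bound): 1, x (λ-bound): 1, z (λ-bound): 1
left-to-right use order: y, v, x, w, z, u
typing: well-typed — term : Str -> ((Int -> Int) -> Int -> ((Str -> Int) -> Int) -> Bool) -> Bool
across the five disciplines: ordered ✗; linear ✓; affine ✓; relevant ✓; unrestricted ✓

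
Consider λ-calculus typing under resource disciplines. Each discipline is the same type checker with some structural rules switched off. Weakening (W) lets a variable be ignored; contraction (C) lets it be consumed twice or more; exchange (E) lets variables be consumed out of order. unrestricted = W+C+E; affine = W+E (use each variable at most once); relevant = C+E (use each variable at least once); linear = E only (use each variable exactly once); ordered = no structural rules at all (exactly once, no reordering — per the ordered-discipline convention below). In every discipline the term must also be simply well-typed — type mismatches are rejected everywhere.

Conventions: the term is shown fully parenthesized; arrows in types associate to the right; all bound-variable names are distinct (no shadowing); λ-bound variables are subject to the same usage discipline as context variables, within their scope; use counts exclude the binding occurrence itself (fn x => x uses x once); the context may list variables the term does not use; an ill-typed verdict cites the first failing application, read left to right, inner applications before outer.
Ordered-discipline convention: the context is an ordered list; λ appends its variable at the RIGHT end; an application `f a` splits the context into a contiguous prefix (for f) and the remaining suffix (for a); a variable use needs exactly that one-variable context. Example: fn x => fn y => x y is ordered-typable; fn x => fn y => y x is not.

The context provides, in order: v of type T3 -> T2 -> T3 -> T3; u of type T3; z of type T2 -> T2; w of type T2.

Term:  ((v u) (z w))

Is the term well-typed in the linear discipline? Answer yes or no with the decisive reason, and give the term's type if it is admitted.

yes — exactly-once usage across v, u, z, w; term : T3 -> T3
counts: v: 1×; u: 1×; z: 1×; w: 1×
left-to-right use order: v, u, z, w
typing: well-typed — term : T3 -> T3
all disciplines: ordered ✓ · linear ✓ · affine ✓ · relevant ✓ · unrestricted ✓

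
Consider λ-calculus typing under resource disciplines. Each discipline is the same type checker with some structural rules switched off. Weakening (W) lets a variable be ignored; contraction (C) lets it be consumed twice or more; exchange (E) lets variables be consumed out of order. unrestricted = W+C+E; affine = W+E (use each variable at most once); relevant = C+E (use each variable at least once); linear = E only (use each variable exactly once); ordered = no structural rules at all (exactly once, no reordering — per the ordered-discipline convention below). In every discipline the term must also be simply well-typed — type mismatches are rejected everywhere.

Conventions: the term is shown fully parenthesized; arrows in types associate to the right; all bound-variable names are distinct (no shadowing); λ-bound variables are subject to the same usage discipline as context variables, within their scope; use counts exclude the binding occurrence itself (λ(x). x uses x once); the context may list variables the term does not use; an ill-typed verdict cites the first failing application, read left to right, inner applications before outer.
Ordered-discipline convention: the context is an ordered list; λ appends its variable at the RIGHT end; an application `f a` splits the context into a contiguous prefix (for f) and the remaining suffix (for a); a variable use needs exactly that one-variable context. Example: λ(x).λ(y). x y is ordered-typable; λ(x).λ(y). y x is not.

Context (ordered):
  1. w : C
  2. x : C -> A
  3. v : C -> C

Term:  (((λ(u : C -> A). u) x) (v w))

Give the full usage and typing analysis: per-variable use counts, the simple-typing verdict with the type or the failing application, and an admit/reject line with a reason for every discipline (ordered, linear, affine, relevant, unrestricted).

counts: w=1; x=1; v=1; u (λ-bound)=1
use order (left to right): u, x, v, w
typing: well-typed — term : A
ordered: ✗, no contiguous prefix/suffix split fits u, x, v, w
linear: ✓, each of w, x, v, u used exactly once
affine: ✓, at most one use each (w, x, v, u)
relevant: ✓, every one of w, x, v, u appears
unrestricted: ✓, typability at A is all that's needed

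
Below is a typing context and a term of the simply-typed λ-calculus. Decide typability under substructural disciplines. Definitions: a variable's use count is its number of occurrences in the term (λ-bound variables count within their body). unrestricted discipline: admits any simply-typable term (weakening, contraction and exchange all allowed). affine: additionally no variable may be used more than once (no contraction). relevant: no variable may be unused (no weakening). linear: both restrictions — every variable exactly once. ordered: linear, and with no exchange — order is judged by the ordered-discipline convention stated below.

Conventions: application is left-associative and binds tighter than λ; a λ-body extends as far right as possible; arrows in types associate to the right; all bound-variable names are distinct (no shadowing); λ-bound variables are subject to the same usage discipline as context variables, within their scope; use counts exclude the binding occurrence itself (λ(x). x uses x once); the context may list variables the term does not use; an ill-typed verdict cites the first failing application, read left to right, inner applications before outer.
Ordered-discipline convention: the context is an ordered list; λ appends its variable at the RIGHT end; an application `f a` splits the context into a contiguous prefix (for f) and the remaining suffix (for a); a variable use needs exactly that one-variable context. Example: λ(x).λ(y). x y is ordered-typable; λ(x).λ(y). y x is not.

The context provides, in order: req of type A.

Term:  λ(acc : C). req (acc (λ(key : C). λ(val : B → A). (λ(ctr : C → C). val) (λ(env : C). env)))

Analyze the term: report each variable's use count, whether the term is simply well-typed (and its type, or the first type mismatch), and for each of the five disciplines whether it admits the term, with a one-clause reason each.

usage: req ×1, acc [bound] ×1, key [bound] ×0, val [bound] ×1, ctr [bound] ×0, env [bound] ×1
left-to-right use order: req, acc, val, env
typing: ill-typed: non-function type C applied to an argument
ordered: ✗ — the type mismatch rejects it
linear: ✗ — not simply typable
affine: ✗ — fails simple typing
relevant: ✗ — a type mismatch blocks all five
unrestricted: ✗ — the type mismatch rejects it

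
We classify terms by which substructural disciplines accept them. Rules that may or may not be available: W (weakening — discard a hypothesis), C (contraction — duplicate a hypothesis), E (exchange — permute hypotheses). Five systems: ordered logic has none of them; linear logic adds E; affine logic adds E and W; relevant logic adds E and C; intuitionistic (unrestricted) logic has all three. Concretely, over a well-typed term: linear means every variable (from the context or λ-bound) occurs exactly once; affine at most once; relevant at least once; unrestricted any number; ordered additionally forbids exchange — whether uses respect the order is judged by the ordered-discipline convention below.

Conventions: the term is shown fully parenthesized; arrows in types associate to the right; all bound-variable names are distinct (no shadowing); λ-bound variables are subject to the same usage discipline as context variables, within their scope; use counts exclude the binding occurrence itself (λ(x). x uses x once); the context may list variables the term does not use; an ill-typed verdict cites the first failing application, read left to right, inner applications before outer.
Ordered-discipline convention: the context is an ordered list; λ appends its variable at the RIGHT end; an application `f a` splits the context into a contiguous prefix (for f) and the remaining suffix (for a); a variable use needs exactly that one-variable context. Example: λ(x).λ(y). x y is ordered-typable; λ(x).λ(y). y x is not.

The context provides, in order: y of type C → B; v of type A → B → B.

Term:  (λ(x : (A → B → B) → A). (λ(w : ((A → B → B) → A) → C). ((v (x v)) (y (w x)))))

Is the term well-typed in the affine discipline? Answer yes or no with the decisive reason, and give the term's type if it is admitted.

no — uses contraction: v ×2, x ×2
counts: y: 1, v: 2, x [bound]: 2, w [bound]: 1
left-to-right use order: v, x, v, y, w, x
typing: the term checks, with type ((A → B → B) → A) → (((A → B → B) → A) → C) → B
per-discipline verdicts: ordered ✗; linear ✗; affine ✗; relevant ✓; unrestricted ✓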